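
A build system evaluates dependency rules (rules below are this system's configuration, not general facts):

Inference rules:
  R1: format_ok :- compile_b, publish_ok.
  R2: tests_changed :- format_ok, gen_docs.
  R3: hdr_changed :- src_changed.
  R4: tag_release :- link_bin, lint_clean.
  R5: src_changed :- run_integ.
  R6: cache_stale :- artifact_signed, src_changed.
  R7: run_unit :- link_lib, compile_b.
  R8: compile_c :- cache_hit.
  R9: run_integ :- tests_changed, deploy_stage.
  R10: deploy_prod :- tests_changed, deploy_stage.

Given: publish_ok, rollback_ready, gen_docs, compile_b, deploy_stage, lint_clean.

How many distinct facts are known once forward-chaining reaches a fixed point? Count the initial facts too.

12

Round 1 — R1, derive format_ok.
Round 2 — R2, derive tests_changed.
Round 3 — R9, R10, derive run_integ, deploy_prod.
Round 4 — R5, derive src_changed.
Round 5 — R3, derive hdr_changed.
Closure: {compile_b, deploy_prod, deploy_stage, format_ok, gen_docs, hdr_changed, lint_clean, publish_ok, rollback_ready, run_integ, src_changed, tests_changed} — 12 facts.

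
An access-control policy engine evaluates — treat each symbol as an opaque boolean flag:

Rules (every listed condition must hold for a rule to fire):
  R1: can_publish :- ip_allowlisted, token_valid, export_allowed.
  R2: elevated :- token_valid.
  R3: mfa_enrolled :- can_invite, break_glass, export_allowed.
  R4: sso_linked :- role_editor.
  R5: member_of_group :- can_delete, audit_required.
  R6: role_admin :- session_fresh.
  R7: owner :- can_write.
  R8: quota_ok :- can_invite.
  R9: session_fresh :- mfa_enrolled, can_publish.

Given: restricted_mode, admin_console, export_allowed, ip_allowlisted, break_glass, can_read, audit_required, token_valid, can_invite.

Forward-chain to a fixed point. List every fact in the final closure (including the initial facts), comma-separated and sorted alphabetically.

admin_console, audit_required, break_glass, can_invite, can_publish, can_read, elevated, export_allowed, ip_allowlisted, mfa_enrolled, quota_ok, restricted_mode, role_admin, session_fresh, token_valid

Round 1 — R1, R2, R3, R8, derive can_publish, elevated, mfa_enrolled, quota_ok.
Round 2 — R9, derive session_fresh.
Round 3 — R6, derive role_admin.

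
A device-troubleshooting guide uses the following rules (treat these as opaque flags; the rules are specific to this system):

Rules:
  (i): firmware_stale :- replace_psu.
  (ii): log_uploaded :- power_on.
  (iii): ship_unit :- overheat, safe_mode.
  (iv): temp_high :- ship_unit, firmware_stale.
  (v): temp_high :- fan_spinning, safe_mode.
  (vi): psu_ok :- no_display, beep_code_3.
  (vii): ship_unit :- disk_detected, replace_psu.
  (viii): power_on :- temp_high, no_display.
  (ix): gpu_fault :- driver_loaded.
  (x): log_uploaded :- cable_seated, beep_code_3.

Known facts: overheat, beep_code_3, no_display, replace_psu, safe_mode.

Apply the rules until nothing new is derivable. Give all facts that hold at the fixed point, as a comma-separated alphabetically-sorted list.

beep_code_3, firmware_stale, log_uploaded, no_display, overheat, power_on, psu_ok, replace_psu, safe_mode, ship_unit, temp_high

Round 1: (i) [firmware_stale :- replace_psu.]; (iii) [ship_unit :- overheat, safe_mode.]; (vi) [psu_ok :- no_display, beep_code_3.]. New: firmware_stale, ship_unit, psu_ok.
Round 2: (iv) [temp_high :- ship_unit, firmware_stale.]. New: temp_high.
Round 3: (viii) [power_on :- temp_high, no_display.]. New: power_on.
Round 4: (ii) [log_uploaded :- power_on.]. New: log_uploaded.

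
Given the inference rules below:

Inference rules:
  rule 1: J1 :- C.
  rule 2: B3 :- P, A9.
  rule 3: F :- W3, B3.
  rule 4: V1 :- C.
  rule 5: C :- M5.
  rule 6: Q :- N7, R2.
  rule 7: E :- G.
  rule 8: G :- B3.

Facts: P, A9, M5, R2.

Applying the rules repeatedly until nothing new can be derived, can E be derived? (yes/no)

yes

Round 1 fires rule 2, rule 5, giving B3, C.
Round 2 fires rule 1, rule 4, rule 8, giving J1, V1, G.
Round 3 fires rule 7, giving E.
E appears in round 3, so it is derivable.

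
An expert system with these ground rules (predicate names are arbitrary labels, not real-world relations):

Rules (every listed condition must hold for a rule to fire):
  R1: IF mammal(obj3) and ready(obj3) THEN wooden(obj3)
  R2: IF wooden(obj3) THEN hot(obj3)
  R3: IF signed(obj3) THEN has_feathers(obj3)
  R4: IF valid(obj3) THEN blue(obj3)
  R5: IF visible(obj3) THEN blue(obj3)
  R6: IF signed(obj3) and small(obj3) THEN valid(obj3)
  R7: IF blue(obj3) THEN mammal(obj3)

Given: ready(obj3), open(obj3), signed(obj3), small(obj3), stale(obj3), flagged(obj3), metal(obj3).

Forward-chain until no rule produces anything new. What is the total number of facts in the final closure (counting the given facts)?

13

Round 1: R3 [IF signed(obj3) THEN has_feathers(obj3)]; R6 [IF signed(obj3) and small(obj3) THEN valid(obj3)]. New: has_feathers(obj3), valid(obj3).
Round 2: R4 [IF valid(obj3) THEN blue(obj3)]. New: blue(obj3).
Round 3: R7 [IF blue(obj3) THEN mammal(obj3)]. New: mammal(obj3).
Round 4: R1 [IF mammal(obj3) and ready(obj3) THEN wooden(obj3)]. New: wooden(obj3).
Round 5: R2 [IF wooden(obj3) THEN hot(obj3)]. New: hot(obj3).
Closure: {blue(obj3), flagged(obj3), has_feathers(obj3), hot(obj3), mammal(obj3), metal(obj3), open(obj3), ready(obj3), signed(obj3), small(obj3), stale(obj3), valid(obj3), wooden(obj3)} — 13 facts.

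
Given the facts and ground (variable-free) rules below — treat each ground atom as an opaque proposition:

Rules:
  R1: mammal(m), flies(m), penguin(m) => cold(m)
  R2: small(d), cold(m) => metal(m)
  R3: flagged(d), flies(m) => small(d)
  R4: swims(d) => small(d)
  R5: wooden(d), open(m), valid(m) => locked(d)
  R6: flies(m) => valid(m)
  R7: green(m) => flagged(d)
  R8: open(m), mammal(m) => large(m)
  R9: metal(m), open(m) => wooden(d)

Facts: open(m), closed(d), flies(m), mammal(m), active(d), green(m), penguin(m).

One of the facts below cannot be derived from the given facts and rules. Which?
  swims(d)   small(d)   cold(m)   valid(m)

swims(d)

Round 1: R1 [mammal(m), flies(m), penguin(m) => cold(m)]; R6 [flies(m) => valid(m)]; R7 [green(m) => flagged(d)]; R8 [open(m), mammal(m) => large(m)]. Adds cold(m), valid(m), flagged(d), large(m).
Round 2: R3 [flagged(d), flies(m) => small(d)]. Adds small(d).
Round 3: R2 [small(d), cold(m) => metal(m)]. Adds metal(m).
Round 4: R9 [metal(m), open(m) => wooden(d)]. Adds wooden(d).
Round 5: R5 [wooden(d), open(m), valid(m) => locked(d)]. Adds locked(d).
Derived: valid(m) (round 1), cold(m) (round 1), small(d) (round 2). swims(d) never appears in any round.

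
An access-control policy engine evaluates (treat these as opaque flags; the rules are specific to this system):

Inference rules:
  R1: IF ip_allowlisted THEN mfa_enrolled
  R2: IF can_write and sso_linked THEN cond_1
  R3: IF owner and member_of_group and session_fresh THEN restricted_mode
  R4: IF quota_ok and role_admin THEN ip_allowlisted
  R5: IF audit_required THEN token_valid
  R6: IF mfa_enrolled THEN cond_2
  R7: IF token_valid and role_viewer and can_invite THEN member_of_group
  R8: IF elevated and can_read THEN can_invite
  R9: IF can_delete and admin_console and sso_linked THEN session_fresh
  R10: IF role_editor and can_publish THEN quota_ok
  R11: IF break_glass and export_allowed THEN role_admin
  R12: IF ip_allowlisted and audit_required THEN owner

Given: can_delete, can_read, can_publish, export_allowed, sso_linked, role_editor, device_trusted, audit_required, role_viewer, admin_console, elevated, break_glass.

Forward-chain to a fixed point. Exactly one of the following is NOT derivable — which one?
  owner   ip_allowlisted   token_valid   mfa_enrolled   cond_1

Round 1 — R5, R8, R9, R10, R11, derive token_valid, can_invite, session_fresh, quota_ok, role_admin.
Round 2 — R4, R7, derive ip_allowlisted, member_of_group.
Round 3 — R1, R12, derive mfa_enrolled, owner.
Round 4 — R3, R6, derive restricted_mode, cond_2.
Derived: ip_allowlisted (round 2), owner (round 3), mfa_enrolled (round 3), token_valid (round 1). cond_1 never appears in any round.

cond_1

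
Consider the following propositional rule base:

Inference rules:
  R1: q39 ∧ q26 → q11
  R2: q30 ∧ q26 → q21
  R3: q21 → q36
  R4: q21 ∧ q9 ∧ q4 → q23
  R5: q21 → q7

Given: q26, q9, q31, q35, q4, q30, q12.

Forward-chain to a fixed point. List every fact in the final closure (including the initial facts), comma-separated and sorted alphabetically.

Round 1: R2 [q30 ∧ q26 → q21]. New: q21.
Round 2: R3 [q21 → q36]; R4 [q21 ∧ q9 ∧ q4 → q23]; R5 [q21 → q7]. New: q36, q23, q7.

q12, q21, q23, q26, q30, q31, q35, q36, q4, q7, q9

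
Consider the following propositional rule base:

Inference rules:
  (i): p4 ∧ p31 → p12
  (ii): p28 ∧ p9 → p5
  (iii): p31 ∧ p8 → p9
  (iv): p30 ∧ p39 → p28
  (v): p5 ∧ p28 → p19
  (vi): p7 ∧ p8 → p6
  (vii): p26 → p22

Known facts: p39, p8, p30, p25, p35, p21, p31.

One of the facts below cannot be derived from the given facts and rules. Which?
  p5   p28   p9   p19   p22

p22

Round 1: (iii) [p31 ∧ p8 → p9]; (iv) [p30 ∧ p39 → p28]. New: p9, p28.
Round 2: (ii) [p28 ∧ p9 → p5]. New: p5.
Round 3: (v) [p5 ∧ p28 → p19]. New: p19.
Derived: p9 (round 1), p19 (round 3), p5 (round 2), p28 (round 1). p22 never appears in any round.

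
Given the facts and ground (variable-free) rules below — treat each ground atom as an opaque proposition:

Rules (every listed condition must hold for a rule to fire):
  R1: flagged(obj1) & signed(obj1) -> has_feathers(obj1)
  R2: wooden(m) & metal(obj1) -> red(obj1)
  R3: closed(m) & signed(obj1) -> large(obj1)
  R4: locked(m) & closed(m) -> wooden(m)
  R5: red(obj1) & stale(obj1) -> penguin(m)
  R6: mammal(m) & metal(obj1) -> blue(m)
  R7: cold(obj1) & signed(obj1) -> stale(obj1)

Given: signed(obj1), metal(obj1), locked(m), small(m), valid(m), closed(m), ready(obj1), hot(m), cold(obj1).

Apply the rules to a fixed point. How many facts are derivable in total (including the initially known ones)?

14

Round 1: R3 [closed(m) & signed(obj1) -> large(obj1)]; R4 [locked(m) & closed(m) -> wooden(m)]; R7 [cold(obj1) & signed(obj1) -> stale(obj1)]. New: large(obj1), wooden(m), stale(obj1).
Round 2: R2 [wooden(m) & metal(obj1) -> red(obj1)]. New: red(obj1).
Round 3: R5 [red(obj1) & stale(obj1) -> penguin(m)]. New: penguin(m).
Closure: {closed(m), cold(obj1), hot(m), large(obj1), locked(m), metal(obj1), penguin(m), ready(obj1), red(obj1), signed(obj1), small(m), stale(obj1), valid(m), wooden(m)} — 14 facts.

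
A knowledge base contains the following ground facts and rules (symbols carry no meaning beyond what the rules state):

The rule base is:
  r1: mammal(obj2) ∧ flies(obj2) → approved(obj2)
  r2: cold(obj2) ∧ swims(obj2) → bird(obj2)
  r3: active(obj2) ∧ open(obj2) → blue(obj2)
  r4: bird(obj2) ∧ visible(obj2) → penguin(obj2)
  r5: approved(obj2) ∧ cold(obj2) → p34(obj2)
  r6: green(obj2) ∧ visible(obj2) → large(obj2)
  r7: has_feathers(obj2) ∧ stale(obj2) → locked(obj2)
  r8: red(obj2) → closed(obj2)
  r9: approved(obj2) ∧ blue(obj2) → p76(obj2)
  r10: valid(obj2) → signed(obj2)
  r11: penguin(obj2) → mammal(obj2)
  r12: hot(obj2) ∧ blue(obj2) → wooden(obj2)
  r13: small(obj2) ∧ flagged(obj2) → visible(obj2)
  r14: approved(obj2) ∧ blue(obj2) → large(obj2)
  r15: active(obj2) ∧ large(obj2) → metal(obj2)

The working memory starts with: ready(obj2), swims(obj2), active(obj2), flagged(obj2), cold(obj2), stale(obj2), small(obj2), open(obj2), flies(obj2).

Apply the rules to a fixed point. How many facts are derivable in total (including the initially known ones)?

19

Round 1 — r2, r3, r13, derive bird(obj2), blue(obj2), visible(obj2).
Round 2 — r4, derive penguin(obj2).
Round 3 — r11, derive mammal(obj2).
Round 4 — r1, derive approved(obj2).
Round 5 — r5, r9, r14, derive p34(obj2), p76(obj2), large(obj2).
Round 6 — r15, derive metal(obj2).
Closure: {active(obj2), approved(obj2), bird(obj2), blue(obj2), cold(obj2), flagged(obj2), flies(obj2), large(obj2), mammal(obj2), metal(obj2), open(obj2), p34(obj2), p76(obj2), penguin(obj2), ready(obj2), small(obj2), stale(obj2), swims(obj2), visible(obj2)} — 19 facts.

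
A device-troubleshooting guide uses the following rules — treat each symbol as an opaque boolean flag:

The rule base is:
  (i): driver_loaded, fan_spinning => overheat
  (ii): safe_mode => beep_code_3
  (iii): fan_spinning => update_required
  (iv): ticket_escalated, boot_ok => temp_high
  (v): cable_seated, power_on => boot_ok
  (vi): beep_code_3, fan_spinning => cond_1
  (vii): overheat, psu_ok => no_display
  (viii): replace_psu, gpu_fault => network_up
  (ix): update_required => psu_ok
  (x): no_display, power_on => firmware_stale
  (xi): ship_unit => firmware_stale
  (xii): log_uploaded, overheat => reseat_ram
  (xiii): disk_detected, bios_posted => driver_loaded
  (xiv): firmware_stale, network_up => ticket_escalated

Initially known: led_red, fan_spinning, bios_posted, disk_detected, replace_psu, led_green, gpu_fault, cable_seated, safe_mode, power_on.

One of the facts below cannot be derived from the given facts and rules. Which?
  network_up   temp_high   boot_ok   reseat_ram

Round 1: (ii) [safe_mode => beep_code_3]; (iii) [fan_spinning => update_required]; (v) [cable_seated, power_on => boot_ok]; (viii) [replace_psu, gpu_fault => network_up]; (xiii) [disk_detected, bios_posted => driver_loaded]. New: beep_code_3, update_required, boot_ok, network_up, driver_loaded.
Round 2: (i) [driver_loaded, fan_spinning => overheat]; (vi) [beep_code_3, fan_spinning => cond_1]; (ix) [update_required => psu_ok]. New: overheat, cond_1, psu_ok.
Round 3: (vii) [overheat, psu_ok => no_display]. New: no_display.
Round 4: (x) [no_display, power_on => firmware_stale]. New: firmware_stale.
Round 5: (xiv) [firmware_stale, network_up => ticket_escalated]. New: ticket_escalated.
Round 6: (iv) [ticket_escalated, boot_ok => temp_high]. New: temp_high.
Derived: temp_high (round 6), boot_ok (round 1), network_up (round 1). reseat_ram never appears in any round.

reseat_ram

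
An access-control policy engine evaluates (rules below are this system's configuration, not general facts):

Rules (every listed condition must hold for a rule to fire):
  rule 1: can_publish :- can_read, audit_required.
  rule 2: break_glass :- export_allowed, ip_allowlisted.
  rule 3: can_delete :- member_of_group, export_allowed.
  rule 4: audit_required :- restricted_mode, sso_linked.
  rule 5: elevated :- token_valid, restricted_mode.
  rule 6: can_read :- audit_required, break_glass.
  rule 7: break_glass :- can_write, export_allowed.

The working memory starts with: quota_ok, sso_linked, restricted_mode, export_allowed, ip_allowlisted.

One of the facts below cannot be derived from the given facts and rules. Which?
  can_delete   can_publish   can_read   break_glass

[1] rule 2 [break_glass :- export_allowed, ip_allowlisted.]; rule 4 [audit_required :- restricted_mode, sso_linked.]. ⇒ new: break_glass, audit_required.
[2] rule 6 [can_read :- audit_required, break_glass.]. ⇒ new: can_read.
[3] rule 1 [can_publish :- can_read, audit_required.]. ⇒ new: can_publish.
Derived: can_publish (round 3), break_glass (round 1), can_read (round 2). can_delete never appears in any round.

can_delete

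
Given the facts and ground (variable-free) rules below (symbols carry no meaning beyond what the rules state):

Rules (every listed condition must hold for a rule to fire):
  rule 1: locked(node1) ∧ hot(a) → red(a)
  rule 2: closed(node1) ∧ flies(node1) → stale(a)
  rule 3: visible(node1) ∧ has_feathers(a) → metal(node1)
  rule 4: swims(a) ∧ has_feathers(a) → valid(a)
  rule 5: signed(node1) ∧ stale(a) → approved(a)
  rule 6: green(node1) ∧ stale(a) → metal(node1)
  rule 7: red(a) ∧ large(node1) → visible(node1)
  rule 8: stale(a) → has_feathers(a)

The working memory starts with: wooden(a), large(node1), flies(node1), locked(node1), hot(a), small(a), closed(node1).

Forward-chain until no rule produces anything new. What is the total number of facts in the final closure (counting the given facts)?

12

Round 1 — rule 1, rule 2, derive red(a), stale(a).
Round 2 — rule 7, rule 8, derive visible(node1), has_feathers(a).
Round 3 — rule 3, derive metal(node1).
Closure: {closed(node1), flies(node1), has_feathers(a), hot(a), large(node1), locked(node1), metal(node1), red(a), small(a), stale(a), visible(node1), wooden(a)} — 12 facts.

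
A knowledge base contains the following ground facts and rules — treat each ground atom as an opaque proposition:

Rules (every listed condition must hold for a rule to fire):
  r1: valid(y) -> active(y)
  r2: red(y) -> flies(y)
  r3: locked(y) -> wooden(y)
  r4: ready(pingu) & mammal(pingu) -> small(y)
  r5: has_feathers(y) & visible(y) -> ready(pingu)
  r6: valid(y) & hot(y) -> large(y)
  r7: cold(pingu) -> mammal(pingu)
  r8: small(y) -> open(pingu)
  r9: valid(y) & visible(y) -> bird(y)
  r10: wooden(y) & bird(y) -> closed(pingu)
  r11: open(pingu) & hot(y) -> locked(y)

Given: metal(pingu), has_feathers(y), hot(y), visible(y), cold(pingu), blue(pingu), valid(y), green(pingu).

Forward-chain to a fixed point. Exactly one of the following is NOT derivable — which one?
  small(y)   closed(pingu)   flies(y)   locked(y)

flies(y)

Round 1: r1 [valid(y) -> active(y)]; r5 [has_feathers(y) & visible(y) -> ready(pingu)]; r6 [valid(y) & hot(y) -> large(y)]; r7 [cold(pingu) -> mammal(pingu)]; r9 [valid(y) & visible(y) -> bird(y)]. New: active(y), ready(pingu), large(y), mammal(pingu), bird(y).
Round 2: r4 [ready(pingu) & mammal(pingu) -> small(y)]. New: small(y).
Round 3: r8 [small(y) -> open(pingu)]. New: open(pingu).
Round 4: r11 [open(pingu) & hot(y) -> locked(y)]. New: locked(y).
Round 5: r3 [locked(y) -> wooden(y)]. New: wooden(y).
Round 6: r10 [wooden(y) & bird(y) -> closed(pingu)]. New: closed(pingu).
Derived: small(y) (round 2), locked(y) (round 4), closed(pingu) (round 6). flies(y) never appears in any round.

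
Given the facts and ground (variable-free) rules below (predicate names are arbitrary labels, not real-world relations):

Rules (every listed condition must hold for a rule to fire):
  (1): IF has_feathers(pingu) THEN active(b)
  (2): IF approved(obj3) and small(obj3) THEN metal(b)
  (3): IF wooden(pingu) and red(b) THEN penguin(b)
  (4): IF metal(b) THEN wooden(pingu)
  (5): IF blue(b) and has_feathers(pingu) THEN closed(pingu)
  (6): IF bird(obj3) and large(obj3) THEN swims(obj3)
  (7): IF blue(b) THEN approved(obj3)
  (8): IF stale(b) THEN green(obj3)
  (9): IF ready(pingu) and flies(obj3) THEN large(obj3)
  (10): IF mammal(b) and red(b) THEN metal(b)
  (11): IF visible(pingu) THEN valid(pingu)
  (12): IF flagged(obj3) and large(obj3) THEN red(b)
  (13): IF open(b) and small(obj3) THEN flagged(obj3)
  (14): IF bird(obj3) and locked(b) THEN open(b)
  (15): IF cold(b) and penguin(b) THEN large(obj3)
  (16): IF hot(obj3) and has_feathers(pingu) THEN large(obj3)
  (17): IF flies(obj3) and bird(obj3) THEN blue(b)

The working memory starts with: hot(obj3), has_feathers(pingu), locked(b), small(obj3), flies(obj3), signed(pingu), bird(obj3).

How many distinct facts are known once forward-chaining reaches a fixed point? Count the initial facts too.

19

Round 1: (1) [IF has_feathers(pingu) THEN active(b)]; (14) [IF bird(obj3) and locked(b) THEN open(b)]; (16) [IF hot(obj3) and has_feathers(pingu) THEN large(obj3)]; (17) [IF flies(obj3) and bird(obj3) THEN blue(b)]. Adds active(b), open(b), large(obj3), blue(b).
Round 2: (5) [IF blue(b) and has_feathers(pingu) THEN closed(pingu)]; (6) [IF bird(obj3) and large(obj3) THEN swims(obj3)]; (7) [IF blue(b) THEN approved(obj3)]; (13) [IF open(b) and small(obj3) THEN flagged(obj3)]. Adds closed(pingu), swims(obj3), approved(obj3), flagged(obj3).
Round 3: (2) [IF approved(obj3) and small(obj3) THEN metal(b)]; (12) [IF flagged(obj3) and large(obj3) THEN red(b)]. Adds metal(b), red(b).
Round 4: (4) [IF metal(b) THEN wooden(pingu)]. Adds wooden(pingu).
Round 5: (3) [IF wooden(pingu) and red(b) THEN penguin(b)]. Adds penguin(b).
Closure: {active(b), approved(obj3), bird(obj3), blue(b), closed(pingu), flagged(obj3), flies(obj3), has_feathers(pingu), hot(obj3), large(obj3), locked(b), metal(b), open(b), penguin(b), red(b), signed(pingu), small(obj3), swims(obj3), wooden(pingu)} — 19 facts.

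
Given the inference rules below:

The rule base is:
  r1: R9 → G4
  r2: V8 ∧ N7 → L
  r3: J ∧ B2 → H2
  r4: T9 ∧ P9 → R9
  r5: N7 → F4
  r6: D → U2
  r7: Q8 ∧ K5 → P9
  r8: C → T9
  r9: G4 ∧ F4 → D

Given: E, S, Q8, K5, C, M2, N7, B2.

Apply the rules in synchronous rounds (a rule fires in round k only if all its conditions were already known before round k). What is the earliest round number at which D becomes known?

Round 1 — r5, r7, r8, derive F4, P9, T9.
Round 2 — r4, derive R9.
Round 3 — r1, derive G4.
Round 4 — r9, derive D.
D first appears in round 4.

4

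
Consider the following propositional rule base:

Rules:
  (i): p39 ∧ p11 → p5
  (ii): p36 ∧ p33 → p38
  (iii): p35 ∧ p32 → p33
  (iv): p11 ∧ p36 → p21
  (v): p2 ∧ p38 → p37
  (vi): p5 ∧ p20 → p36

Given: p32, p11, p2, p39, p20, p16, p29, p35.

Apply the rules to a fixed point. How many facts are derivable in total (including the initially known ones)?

14

Round 1 fires (i), (iii), giving p5, p33.
Round 2 fires (vi), giving p36.
Round 3 fires (ii), (iv), giving p38, p21.
Round 4 fires (v), giving p37.
Closure: {p11, p16, p2, p20, p21, p29, p32, p33, p35, p36, p37, p38, p39, p5} — 14 facts.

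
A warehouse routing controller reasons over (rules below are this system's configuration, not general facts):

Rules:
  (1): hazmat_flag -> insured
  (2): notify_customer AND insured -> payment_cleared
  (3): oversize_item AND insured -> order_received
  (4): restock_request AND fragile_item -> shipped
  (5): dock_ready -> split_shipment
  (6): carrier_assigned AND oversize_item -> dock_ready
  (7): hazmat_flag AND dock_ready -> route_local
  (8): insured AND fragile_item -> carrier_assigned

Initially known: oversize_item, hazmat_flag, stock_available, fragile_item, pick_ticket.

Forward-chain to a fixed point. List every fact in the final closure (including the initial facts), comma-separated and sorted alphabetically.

carrier_assigned, dock_ready, fragile_item, hazmat_flag, insured, order_received, oversize_item, pick_ticket, route_local, split_shipment, stock_available

Round 1: (1) [hazmat_flag -> insured]. New: insured.
Round 2: (3) [oversize_item AND insured -> order_received]; (8) [insured AND fragile_item -> carrier_assigned]. New: order_received, carrier_assigned.
Round 3: (6) [carrier_assigned AND oversize_item -> dock_ready]. New: dock_ready.
Round 4: (5) [dock_ready -> split_shipment]; (7) [hazmat_flag AND dock_ready -> route_local]. New: split_shipment, route_local.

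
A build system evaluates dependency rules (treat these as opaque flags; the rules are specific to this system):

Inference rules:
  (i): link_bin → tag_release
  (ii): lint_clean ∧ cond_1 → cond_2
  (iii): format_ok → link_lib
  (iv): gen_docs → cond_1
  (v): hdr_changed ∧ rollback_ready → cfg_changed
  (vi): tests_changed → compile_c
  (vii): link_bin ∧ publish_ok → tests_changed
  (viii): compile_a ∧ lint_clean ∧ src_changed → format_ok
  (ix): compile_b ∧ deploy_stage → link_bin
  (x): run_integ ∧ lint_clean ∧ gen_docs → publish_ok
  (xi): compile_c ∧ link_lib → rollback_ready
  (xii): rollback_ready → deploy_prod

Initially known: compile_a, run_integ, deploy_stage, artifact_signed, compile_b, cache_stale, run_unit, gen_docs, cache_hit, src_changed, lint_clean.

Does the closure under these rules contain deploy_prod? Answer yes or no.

yes

Round 1 fires (iv), (viii), (ix), (x), giving cond_1, format_ok, link_bin, publish_ok.
Round 2 fires (i), (ii), (iii), (vii), giving tag_release, cond_2, link_lib, tests_changed.
Round 3 fires (vi), giving compile_c.
Round 4 fires (xi), giving rollback_ready.
Round 5 fires (xii), giving deploy_prod.
deploy_prod appears in round 5, so it is derivable.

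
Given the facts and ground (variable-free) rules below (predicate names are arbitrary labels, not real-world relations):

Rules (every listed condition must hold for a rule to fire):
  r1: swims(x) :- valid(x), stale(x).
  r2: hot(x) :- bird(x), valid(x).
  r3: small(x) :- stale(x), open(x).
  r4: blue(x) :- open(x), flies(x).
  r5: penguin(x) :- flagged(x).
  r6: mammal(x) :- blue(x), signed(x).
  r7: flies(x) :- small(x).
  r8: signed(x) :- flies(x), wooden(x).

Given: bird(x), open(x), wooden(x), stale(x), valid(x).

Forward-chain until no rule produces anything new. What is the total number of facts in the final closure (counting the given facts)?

[1] r1 [swims(x) :- valid(x), stale(x).]; r2 [hot(x) :- bird(x), valid(x).]; r3 [small(x) :- stale(x), open(x).]. ⇒ new: swims(x), hot(x), small(x).
[2] r7 [flies(x) :- small(x).]. ⇒ new: flies(x).
[3] r4 [blue(x) :- open(x), flies(x).]; r8 [signed(x) :- flies(x), wooden(x).]. ⇒ new: blue(x), signed(x).
[4] r6 [mammal(x) :- blue(x), signed(x).]. ⇒ new: mammal(x).
Closure: {bird(x), blue(x), flies(x), hot(x), mammal(x), open(x), signed(x), small(x), stale(x), swims(x), valid(x), wooden(x)} — 12 facts.

12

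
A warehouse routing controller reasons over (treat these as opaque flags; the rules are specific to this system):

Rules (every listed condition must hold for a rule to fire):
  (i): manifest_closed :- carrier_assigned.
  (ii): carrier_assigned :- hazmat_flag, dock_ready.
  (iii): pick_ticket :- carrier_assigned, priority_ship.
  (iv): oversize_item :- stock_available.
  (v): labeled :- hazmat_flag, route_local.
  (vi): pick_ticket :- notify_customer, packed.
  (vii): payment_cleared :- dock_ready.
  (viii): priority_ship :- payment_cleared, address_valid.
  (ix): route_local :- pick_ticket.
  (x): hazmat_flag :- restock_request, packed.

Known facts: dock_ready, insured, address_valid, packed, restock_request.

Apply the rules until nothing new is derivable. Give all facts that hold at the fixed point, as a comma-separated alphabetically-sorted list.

address_valid, carrier_assigned, dock_ready, hazmat_flag, insured, labeled, manifest_closed, packed, payment_cleared, pick_ticket, priority_ship, restock_request, route_local

[1] (vii) [payment_cleared :- dock_ready.]; (x) [hazmat_flag :- restock_request, packed.]. ⇒ new: payment_cleared, hazmat_flag.
[2] (ii) [carrier_assigned :- hazmat_flag, dock_ready.]; (viii) [priority_ship :- payment_cleared, address_valid.]. ⇒ new: carrier_assigned, priority_ship.
[3] (i) [manifest_closed :- carrier_assigned.]; (iii) [pick_ticket :- carrier_assigned, priority_ship.]. ⇒ new: manifest_closed, pick_ticket.
[4] (ix) [route_local :- pick_ticket.]. ⇒ new: route_local.
[5] (v) [labeled :- hazmat_flag, route_local.]. ⇒ new: labeled.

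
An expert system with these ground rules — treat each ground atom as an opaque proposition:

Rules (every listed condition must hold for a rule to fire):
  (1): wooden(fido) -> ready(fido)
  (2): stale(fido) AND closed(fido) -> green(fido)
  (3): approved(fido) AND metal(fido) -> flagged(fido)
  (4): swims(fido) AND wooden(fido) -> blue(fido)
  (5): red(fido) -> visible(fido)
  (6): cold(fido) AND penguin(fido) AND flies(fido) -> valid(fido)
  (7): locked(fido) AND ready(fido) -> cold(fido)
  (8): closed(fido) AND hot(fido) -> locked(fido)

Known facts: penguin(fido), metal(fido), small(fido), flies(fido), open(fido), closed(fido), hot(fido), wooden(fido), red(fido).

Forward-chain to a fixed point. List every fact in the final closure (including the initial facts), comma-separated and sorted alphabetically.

Round 1: (1) [wooden(fido) -> ready(fido)]; (5) [red(fido) -> visible(fido)]; (8) [closed(fido) AND hot(fido) -> locked(fido)]. New: ready(fido), visible(fido), locked(fido).
Round 2: (7) [locked(fido) AND ready(fido) -> cold(fido)]. New: cold(fido).
Round 3: (6) [cold(fido) AND penguin(fido) AND flies(fido) -> valid(fido)]. New: valid(fido).

closed(fido), cold(fido), flies(fido), hot(fido), locked(fido), metal(fido), open(fido), penguin(fido), ready(fido), red(fido), small(fido), valid(fido), visible(fido), wooden(fido)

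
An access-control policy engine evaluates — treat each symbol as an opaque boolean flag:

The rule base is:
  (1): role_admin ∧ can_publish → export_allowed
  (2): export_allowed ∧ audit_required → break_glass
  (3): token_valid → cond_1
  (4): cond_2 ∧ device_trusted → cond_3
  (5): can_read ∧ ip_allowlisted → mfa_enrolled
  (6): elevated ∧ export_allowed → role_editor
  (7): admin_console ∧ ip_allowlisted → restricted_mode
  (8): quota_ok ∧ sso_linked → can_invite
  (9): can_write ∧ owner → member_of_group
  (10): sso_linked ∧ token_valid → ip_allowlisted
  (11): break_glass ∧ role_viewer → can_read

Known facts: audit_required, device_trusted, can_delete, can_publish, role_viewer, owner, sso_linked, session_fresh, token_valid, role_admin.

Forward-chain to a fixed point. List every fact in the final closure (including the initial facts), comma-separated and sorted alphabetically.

Round 1: (1) [role_admin ∧ can_publish → export_allowed]; (3) [token_valid → cond_1]; (10) [sso_linked ∧ token_valid → ip_allowlisted]. New: export_allowed, cond_1, ip_allowlisted.
Round 2: (2) [export_allowed ∧ audit_required → break_glass]. New: break_glass.
Round 3: (11) [break_glass ∧ role_viewer → can_read]. New: can_read.
Round 4: (5) [can_read ∧ ip_allowlisted → mfa_enrolled]. New: mfa_enrolled.

audit_required, break_glass, can_delete, can_publish, can_read, cond_1, device_trusted, export_allowed, ip_allowlisted, mfa_enrolled, owner, role_admin, role_viewer, session_fresh, sso_linked, token_valid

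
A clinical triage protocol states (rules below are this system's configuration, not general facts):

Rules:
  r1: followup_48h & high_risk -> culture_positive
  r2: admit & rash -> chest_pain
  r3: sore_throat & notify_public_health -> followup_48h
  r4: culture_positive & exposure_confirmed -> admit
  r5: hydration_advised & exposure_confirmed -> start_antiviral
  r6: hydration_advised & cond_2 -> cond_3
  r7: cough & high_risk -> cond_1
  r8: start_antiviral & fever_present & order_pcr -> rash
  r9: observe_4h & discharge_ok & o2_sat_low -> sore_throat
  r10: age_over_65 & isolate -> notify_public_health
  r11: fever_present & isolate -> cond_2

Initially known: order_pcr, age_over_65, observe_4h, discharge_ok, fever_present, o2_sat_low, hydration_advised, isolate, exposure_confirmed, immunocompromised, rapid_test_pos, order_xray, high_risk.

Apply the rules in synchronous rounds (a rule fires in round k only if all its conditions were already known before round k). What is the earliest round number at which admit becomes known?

[1] r5 [hydration_advised & exposure_confirmed -> start_antiviral]; r9 [observe_4h & discharge_ok & o2_sat_low -> sore_throat]; r10 [age_over_65 & isolate -> notify_public_health]; r11 [fever_present & isolate -> cond_2]. ⇒ new: start_antiviral, sore_throat, notify_public_health, cond_2.
[2] r3 [sore_throat & notify_public_health -> followup_48h]; r6 [hydration_advised & cond_2 -> cond_3]; r8 [start_antiviral & fever_present & order_pcr -> rash]. ⇒ new: followup_48h, cond_3, rash.
[3] r1 [followup_48h & high_risk -> culture_positive]. ⇒ new: culture_positive.
[4] r4 [culture_positive & exposure_confirmed -> admit]. ⇒ new: admit.
admit first appears in round 4.

4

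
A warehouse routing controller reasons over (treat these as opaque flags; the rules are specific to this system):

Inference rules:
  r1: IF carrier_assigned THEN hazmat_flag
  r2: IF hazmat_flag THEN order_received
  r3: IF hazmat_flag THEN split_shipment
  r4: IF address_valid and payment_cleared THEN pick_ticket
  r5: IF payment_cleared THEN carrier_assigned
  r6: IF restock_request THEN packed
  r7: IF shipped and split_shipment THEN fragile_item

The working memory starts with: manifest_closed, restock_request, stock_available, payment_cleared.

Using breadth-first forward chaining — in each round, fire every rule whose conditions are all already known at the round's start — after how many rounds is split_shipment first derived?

[1] r5 [IF payment_cleared THEN carrier_assigned]; r6 [IF restock_request THEN packed]. ⇒ new: carrier_assigned, packed.
[2] r1 [IF carrier_assigned THEN hazmat_flag]. ⇒ new: hazmat_flag.
[3] r2 [IF hazmat_flag THEN order_received]; r3 [IF hazmat_flag THEN split_shipment]. ⇒ new: order_received, split_shipment.
split_shipment first appears in round 3.

3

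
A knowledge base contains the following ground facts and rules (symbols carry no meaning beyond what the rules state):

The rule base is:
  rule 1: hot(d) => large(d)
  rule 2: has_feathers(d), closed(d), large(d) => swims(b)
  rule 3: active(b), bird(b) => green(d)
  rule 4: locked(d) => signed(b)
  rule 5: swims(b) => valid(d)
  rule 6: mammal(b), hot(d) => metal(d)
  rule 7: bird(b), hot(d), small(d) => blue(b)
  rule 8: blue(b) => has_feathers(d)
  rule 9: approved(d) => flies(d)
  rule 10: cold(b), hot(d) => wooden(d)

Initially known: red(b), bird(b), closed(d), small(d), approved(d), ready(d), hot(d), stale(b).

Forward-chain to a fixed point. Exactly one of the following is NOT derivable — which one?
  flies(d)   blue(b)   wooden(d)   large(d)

wooden(d)

Round 1: rule 1 [hot(d) => large(d)]; rule 7 [bird(b), hot(d), small(d) => blue(b)]; rule 9 [approved(d) => flies(d)]. New: large(d), blue(b), flies(d).
Round 2: rule 8 [blue(b) => has_feathers(d)]. New: has_feathers(d).
Round 3: rule 2 [has_feathers(d), closed(d), large(d) => swims(b)]. New: swims(b).
Round 4: rule 5 [swims(b) => valid(d)]. New: valid(d).
Derived: flies(d) (round 1), large(d) (round 1), blue(b) (round 1). wooden(d) never appears in any round.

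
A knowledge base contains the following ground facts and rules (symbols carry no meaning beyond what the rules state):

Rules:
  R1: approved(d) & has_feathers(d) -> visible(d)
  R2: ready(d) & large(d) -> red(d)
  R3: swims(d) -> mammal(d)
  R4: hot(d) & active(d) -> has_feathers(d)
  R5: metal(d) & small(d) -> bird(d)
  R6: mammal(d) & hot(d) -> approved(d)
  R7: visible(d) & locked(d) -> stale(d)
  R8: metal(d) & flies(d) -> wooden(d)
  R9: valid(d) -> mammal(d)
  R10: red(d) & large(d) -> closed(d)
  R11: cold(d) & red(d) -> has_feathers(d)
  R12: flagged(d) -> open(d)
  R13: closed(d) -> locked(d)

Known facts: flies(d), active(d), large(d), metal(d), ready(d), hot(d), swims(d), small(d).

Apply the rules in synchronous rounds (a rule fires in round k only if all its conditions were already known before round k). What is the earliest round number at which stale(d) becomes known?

Round 1: R2 [ready(d) & large(d) -> red(d)]; R3 [swims(d) -> mammal(d)]; R4 [hot(d) & active(d) -> has_feathers(d)]; R5 [metal(d) & small(d) -> bird(d)]; R8 [metal(d) & flies(d) -> wooden(d)]. New: red(d), mammal(d), has_feathers(d), bird(d), wooden(d).
Round 2: R6 [mammal(d) & hot(d) -> approved(d)]; R10 [red(d) & large(d) -> closed(d)]. New: approved(d), closed(d).
Round 3: R1 [approved(d) & has_feathers(d) -> visible(d)]; R13 [closed(d) -> locked(d)]. New: visible(d), locked(d).
Round 4: R7 [visible(d) & locked(d) -> stale(d)]. New: stale(d).
stale(d) first appears in round 4.

4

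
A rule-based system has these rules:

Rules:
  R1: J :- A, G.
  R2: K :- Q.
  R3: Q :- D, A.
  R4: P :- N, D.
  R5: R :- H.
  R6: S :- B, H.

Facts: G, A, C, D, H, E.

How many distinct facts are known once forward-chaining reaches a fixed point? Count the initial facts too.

10

Round 1: R1 [J :- A, G.]; R3 [Q :- D, A.]; R5 [R :- H.]. Adds J, Q, R.
Round 2: R2 [K :- Q.]. Adds K.
Closure: {A, C, D, E, G, H, J, K, Q, R} — 10 facts.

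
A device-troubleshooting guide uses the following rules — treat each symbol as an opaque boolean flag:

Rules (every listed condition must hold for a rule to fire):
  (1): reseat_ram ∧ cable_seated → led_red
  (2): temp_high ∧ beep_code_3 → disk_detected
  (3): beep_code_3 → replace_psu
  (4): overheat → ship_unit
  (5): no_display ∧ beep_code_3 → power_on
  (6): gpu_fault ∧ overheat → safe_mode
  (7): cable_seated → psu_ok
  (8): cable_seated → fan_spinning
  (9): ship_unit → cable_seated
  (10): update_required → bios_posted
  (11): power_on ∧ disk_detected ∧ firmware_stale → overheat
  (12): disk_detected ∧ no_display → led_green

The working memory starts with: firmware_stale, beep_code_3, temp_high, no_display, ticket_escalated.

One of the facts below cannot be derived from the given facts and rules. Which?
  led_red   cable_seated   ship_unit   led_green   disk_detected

Round 1 fires (2), (3), (5), giving disk_detected, replace_psu, power_on.
Round 2 fires (11), (12), giving overheat, led_green.
Round 3 fires (4), giving ship_unit.
Round 4 fires (9), giving cable_seated.
Round 5 fires (7), (8), giving psu_ok, fan_spinning.
Derived: led_green (round 2), cable_seated (round 4), ship_unit (round 3), disk_detected (round 1). led_red never appears in any round.

led_red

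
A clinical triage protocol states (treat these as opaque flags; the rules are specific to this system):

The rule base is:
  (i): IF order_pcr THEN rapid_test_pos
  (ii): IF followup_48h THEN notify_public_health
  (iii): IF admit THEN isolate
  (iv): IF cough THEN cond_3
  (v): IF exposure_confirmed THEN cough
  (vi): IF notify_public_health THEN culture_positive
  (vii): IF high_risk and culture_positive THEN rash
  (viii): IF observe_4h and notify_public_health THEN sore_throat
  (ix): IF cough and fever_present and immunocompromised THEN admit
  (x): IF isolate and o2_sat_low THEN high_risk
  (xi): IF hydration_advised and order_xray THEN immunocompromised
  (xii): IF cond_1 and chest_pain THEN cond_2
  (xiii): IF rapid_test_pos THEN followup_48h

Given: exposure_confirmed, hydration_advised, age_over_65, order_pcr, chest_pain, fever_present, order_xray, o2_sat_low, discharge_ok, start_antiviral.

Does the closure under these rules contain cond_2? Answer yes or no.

no

Round 1 fires (i), (v), (xi), giving rapid_test_pos, cough, immunocompromised.
Round 2 fires (iv), (ix), (xiii), giving cond_3, admit, followup_48h.
Round 3 fires (ii), (iii), giving notify_public_health, isolate.
Round 4 fires (vi), (x), giving culture_positive, high_risk.
Round 5 fires (vii), giving rash.
Fixed point reached. cond_2 is concluded only by (xii); (xii) needs cond_1 (never derived).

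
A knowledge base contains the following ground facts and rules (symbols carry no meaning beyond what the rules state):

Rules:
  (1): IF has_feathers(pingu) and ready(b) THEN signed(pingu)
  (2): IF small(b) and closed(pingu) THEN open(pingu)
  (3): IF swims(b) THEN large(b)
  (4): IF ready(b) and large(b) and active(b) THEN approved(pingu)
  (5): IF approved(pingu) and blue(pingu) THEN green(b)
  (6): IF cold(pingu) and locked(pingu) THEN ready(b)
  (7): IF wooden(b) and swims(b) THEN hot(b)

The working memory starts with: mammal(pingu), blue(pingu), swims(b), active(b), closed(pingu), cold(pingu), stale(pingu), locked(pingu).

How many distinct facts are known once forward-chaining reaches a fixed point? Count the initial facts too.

Round 1: (3) [IF swims(b) THEN large(b)]; (6) [IF cold(pingu) and locked(pingu) THEN ready(b)]. New: large(b), ready(b).
Round 2: (4) [IF ready(b) and large(b) and active(b) THEN approved(pingu)]. New: approved(pingu).
Round 3: (5) [IF approved(pingu) and blue(pingu) THEN green(b)]. New: green(b).
Closure: {active(b), approved(pingu), blue(pingu), closed(pingu), cold(pingu), green(b), large(b), locked(pingu), mammal(pingu), ready(b), stale(pingu), swims(b)} — 12 facts.

12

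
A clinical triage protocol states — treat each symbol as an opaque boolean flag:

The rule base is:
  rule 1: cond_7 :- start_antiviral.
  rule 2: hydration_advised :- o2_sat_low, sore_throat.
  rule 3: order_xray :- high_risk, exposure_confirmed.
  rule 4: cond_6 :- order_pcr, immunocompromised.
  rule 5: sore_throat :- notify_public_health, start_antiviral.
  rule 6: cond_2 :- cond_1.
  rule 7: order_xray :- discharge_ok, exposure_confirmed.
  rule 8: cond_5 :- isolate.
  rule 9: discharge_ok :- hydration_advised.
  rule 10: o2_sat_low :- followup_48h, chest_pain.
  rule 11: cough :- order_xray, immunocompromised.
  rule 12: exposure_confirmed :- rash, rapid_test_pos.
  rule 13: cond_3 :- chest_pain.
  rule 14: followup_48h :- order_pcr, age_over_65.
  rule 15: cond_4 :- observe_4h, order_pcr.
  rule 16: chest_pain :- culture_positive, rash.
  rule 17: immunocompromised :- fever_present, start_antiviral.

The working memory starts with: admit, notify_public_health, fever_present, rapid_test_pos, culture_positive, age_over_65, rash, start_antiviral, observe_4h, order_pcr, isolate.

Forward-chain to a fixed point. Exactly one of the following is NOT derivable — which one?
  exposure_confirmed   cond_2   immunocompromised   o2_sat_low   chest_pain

cond_2

Round 1 — rule 1, rule 5, rule 8, rule 12, rule 14, rule 15, rule 16, rule 17, derive cond_7, sore_throat, cond_5, exposure_confirmed, followup_48h, cond_4, chest_pain, immunocompromised.
Round 2 — rule 4, rule 10, rule 13, derive cond_6, o2_sat_low, cond_3.
Round 3 — rule 2, derive hydration_advised.
Round 4 — rule 9, derive discharge_ok.
Round 5 — rule 7, derive order_xray.
Round 6 — rule 11, derive cough.
Derived: o2_sat_low (round 2), exposure_confirmed (round 1), chest_pain (round 1), immunocompromised (round 1). cond_2 never appears in any round.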